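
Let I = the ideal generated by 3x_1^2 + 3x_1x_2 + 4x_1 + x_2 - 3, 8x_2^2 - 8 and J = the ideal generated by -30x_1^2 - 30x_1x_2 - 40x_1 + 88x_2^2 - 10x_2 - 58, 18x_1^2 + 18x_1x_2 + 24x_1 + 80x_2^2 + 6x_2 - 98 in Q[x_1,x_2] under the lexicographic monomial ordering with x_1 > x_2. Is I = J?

Yes, the ideals are equal.

Since reduced Gröbner bases are canonical representatives of ideals under a given ordering, it suffices to compute and compare them.
Buchberger on the first generating set:
f_1 = 3x_1^2 + 3x_1x_2 + 4x_1 + x_2 - 3, LT = x_1^2.
f_2 = 8x_2^2 - 8, LT = x_2^2.

The S-polynomials (S(f_1,f_2)) all reduce to 0 modulo the current basis, so we have a Gröbner basis.
Inter-reduce: drop elements whose leading term is divisible by another's, tail-reduce, and make monic.
Reduced Gröbner basis: {x_1^2 + x_1x_2 + 4/3x_1 + 1/3x_2 - 1, x_2^2 - 1}.

Buchberger on the second generating set:
h_1 = -30x_1^2 - 30x_1x_2 - 40x_1 + 88x_2^2 - 10x_2 - 58, LT = x_1^2.
h_2 = 18x_1^2 + 18x_1x_2 + 24x_1 + 80x_2^2 + 6x_2 - 98, LT = x_1^2.

S(h_1,h_2): lcm = x_1^2. S = -332/45x_2^2 + 332/45.
  leading term x_2^2: no divisor's leading term divides it; move -332/45x_2^2 to the remainder.
  leading term 1: no divisor's leading term divides it; move 332/45 to the remainder.
  remainder -332/45x_2^2 + 332/45 ≠ 0; add k_3 = -332/45x_2^2 + 332/45 to the basis.

The other S-polynomials (S(h_1,k_3), S(h_2,k_3)) all reduce to 0 modulo the current basis, so we have a Gröbner basis.
Inter-reduce: drop elements whose leading term is divisible by another's, tail-reduce, and make monic.
Reduced Gröbner basis: {x_1^2 + x_1x_2 + 4/3x_1 + 1/3x_2 - 1, x_2^2 - 1}.

These coincide, so the ideals are equal.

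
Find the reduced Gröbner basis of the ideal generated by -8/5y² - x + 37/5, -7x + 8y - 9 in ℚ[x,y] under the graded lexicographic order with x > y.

f_1 = -8/5y² - x + 37/5, LT = y².
f_2 = -7x + 8y - 9, LT = x.

The S-polynomials (S(f_1,f_2)) all reduce to 0 modulo the current basis, so we have a Gröbner basis.

G = {y² + 5/7y - 38/7, x - 8/7y + 9/7}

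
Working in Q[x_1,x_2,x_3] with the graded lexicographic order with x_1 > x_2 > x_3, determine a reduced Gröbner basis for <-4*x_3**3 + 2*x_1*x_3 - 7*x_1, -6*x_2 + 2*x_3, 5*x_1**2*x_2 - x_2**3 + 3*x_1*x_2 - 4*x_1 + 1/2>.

This is the nonlinear analogue of row-reducing a linear system.

f_1 = -4*x_3**3 + 2*x_1*x_3 - 7*x_1, LT = x_3**3.
f_2 = -6*x_2 + 2*x_3, LT = x_2.
f_3 = 5*x_1**2*x_2 - x_2**3 + 3*x_1*x_2 - 4*x_1 + 1/2, LT = x_1**2*x_2.

S(f_2,f_3): lcm = x_1**2*x_2. S = -1/3*x_1**2*x_3 + 1/5*x_2**3 - 3/5*x_1*x_2 + 4/5*x_1 - 1/10.
  leading term x_1**2*x_3: no divisor's leading term divides it; move -1/3*x_1**2*x_3 to the remainder.
  leading term x_2**3: subtract (-1/30*x_2**2)·f_2 from 1/5*x_2**3 - 3/5*x_1*x_2 + 4/5*x_1 - 1/10 → 1/15*x_2**2*x_3 - 3/5*x_1*x_2 + 4/5*x_1 - 1/10
  leading term x_2**2*x_3: subtract (-1/90*x_2*x_3)·f_2 from 1/15*x_2**2*x_3 - 3/5*x_1*x_2 + 4/5*x_1 - 1/10 → 1/45*x_2*x_3**2 - 3/5*x_1*x_2 + 4/5*x_1 - 1/10
  leading term x_2*x_3**2: subtract (-1/270*x_3**2)·f_2 from 1/45*x_2*x_3**2 - 3/5*x_1*x_2 + 4/5*x_1 - 1/10 → 1/135*x_3**3 - 3/5*x_1*x_2 + 4/5*x_1 - 1/10
  leading term x_3**3: subtract (-1/540)·f_1 from 1/135*x_3**3 - 3/5*x_1*x_2 + 4/5*x_1 - 1/10 → -3/5*x_1*x_2 + 1/270*x_1*x_3 + 85/108*x_1 - 1/10
  leading term x_1*x_2: subtract (1/10*x_1)·f_2 from -3/5*x_1*x_2 + 1/270*x_1*x_3 + 85/108*x_1 - 1/10 → -53/270*x_1*x_3 + 85/108*x_1 - 1/10
  leading term x_1*x_3: no divisor's leading term divides it; move -53/270*x_1*x_3 to the remainder.
  leading term x_1: no divisor's leading term divides it; move 85/108*x_1 to the remainder.
  leading term 1: no divisor's leading term divides it; move -1/10 to the remainder.
  remainder -1/3*x_1**2*x_3 - 53/270*x_1*x_3 + 85/108*x_1 - 1/10 ≠ 0; add g_4 = -1/3*x_1**2*x_3 - 53/270*x_1*x_3 + 85/108*x_1 - 1/10 to the basis.

S(f_1,g_4): lcm = x_1**2*x_3**3. S = -1/2*x_1**3*x_3 - 53/90*x_1*x_3**3 + 7/4*x_1**3 + 85/36*x_1*x_3**2 - 3/10*x_3**2.
  leading term x_1**3*x_3: subtract (3/2*x_1)·g_4 from -1/2*x_1**3*x_3 - 53/90*x_1*x_3**3 + 7/4*x_1**3 + 85/36*x_1*x_3**2 - 3/10*x_3**2 → -53/90*x_1*x_3**3 + 7/4*x_1**3 + 53/180*x_1**2*x_3 + 85/36*x_1*x_3**2 - 85/72*x_1**2 - 3/10*x_3**2 + 3/20*x_1
  leading term x_1*x_3**3: subtract (53/360*x_1)·f_1 from -53/90*x_1*x_3**3 + 7/4*x_1**3 + 53/180*x_1**2*x_3 + 85/36*x_1*x_3**2 - 85/72*x_1**2 - 3/10*x_3**2 + 3/20*x_1 → 7/4*x_1**3 + 85/36*x_1*x_3**2 - 3/20*x_1**2 - 3/10*x_3**2 + 3/20*x_1
  leading term x_1**3: no divisor's leading term divides it; move 7/4*x_1**3 to the remainder.
  leading term x_1*x_3**2: no divisor's leading term divides it; move 85/36*x_1*x_3**2 to the remainder.
  leading term x_1**2: no divisor's leading term divides it; move -3/20*x_1**2 to the remainder.
  leading term x_3**2: no divisor's leading term divides it; move -3/10*x_3**2 to the remainder.
  leading term x_1: no divisor's leading term divides it; move 3/20*x_1 to the remainder.
  remainder 7/4*x_1**3 + 85/36*x_1*x_3**2 - 3/20*x_1**2 - 3/10*x_3**2 + 3/20*x_1 ≠ 0; add g_5 = 7/4*x_1**3 + 85/36*x_1*x_3**2 - 3/20*x_1**2 - 3/10*x_3**2 + 3/20*x_1 to the basis.

The other S-polynomials (S(f_1,f_2), S(f_1,f_3), S(f_2,g_4), S(f_3,g_4), S(f_1,g_5), S(f_2,g_5), S(f_3,g_5), S(g_4,g_5)) all reduce to 0 modulo the current basis, so we have a Gröbner basis.
Inter-reduce: drop elements whose leading term is divisible by another's, tail-reduce, and make monic.

G = {x_1**3 + 85/63*x_1*x_3**2 - 3/35*x_1**2 - 6/35*x_3**2 + 3/35*x_1, x_1**2*x_3 + 53/90*x_1*x_3 - 85/36*x_1 + 3/10, x_3**3 - 1/2*x_1*x_3 + 7/4*x_1, x_2 - 1/3*x_3}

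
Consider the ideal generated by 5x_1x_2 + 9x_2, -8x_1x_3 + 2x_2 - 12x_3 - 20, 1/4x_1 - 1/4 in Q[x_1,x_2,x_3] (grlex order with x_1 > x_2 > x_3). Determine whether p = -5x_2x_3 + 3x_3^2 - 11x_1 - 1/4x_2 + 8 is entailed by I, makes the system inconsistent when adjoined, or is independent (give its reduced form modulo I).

-5x_2x_3 + 3x_3^2 - 11x_1 - 1/4x_2 + 8 lies in I (it reduces to 0).

First compute the reduced Gröbner basis of I by Buchberger's algorithm.
f_1 = 5x_1x_2 + 9x_2, LT = x_1x_2.
f_2 = -8x_1x_3 + 2x_2 - 12x_3 - 20, LT = x_1x_3.
f_3 = 1/4x_1 - 1/4, LT = x_1.

S(f_1,f_2): lcm = x_1x_2x_3. S = 1/4x_2^2 + 3/10x_2x_3 - 5/2x_2.
  leading term x_2^2: no divisor's leading term divides it; move 1/4x_2^2 to the remainder.
  leading term x_2x_3: no divisor's leading term divides it; move 3/10x_2x_3 to the remainder.
  leading term x_2: no divisor's leading term divides it; move -5/2x_2 to the remainder.
  remainder 1/4x_2^2 + 3/10x_2x_3 - 5/2x_2 ≠ 0; add h_4 = 1/4x_2^2 + 3/10x_2x_3 - 5/2x_2 to the basis.

S(f_1,f_3): lcm = x_1x_2. S = 14/5x_2.
  leading term x_2: no divisor's leading term divides it; move 14/5x_2 to the remainder.
  remainder 14/5x_2 ≠ 0; add h_5 = 14/5x_2 to the basis.

S(f_2,f_3): lcm = x_1x_3. S = -1/4x_2 + 5/2x_3 + 5/2.
  leading term x_2: subtract (-5/56)·h_5 from -1/4x_2 + 5/2x_3 + 5/2 → 5/2x_3 + 5/2
  leading term x_3: no divisor's leading term divides it; move 5/2x_3 to the remainder.
  leading term 1: no divisor's leading term divides it; move 5/2 to the remainder.
  remainder 5/2x_3 + 5/2 ≠ 0; add h_6 = 5/2x_3 + 5/2 to the basis.

The other S-polynomials (S(f_1,h_4), S(f_2,h_4), S(f_3,h_4), S(f_1,h_5), S(f_2,h_5), S(f_3,h_5), S(h_4,h_5), S(f_1,h_6), S(f_2,h_6), S(f_3,h_6), S(h_4,h_6), S(h_5,h_6)) all reduce to 0 modulo the current basis, so we have a Gröbner basis.
Inter-reduce: drop elements whose leading term is divisible by another's, tail-reduce, and make monic.
Reduced Gröbner basis: {x_1 - 1, x_2, x_3 + 1}.
Label its elements g_1 = x_1 - 1, g_2 = x_2, g_3 = x_3 + 1.

Reduce p = -5x_2x_3 + 3x_3^2 - 11x_1 - 1/4x_2 + 8 modulo G:
  leading term x_2x_3: subtract (-5x_3)·g_2 from -5x_2x_3 + 3x_3^2 - 11x_1 - 1/4x_2 + 8 → 3x_3^2 - 11x_1 - 1/4x_2 + 8
  leading term x_3^2: subtract (3x_3)·g_3 from 3x_3^2 - 11x_1 - 1/4x_2 + 8 → -11x_1 - 1/4x_2 - 3x_3 + 8
  leading term x_1: subtract (-11)·g_1 from -11x_1 - 1/4x_2 - 3x_3 + 8 → -1/4x_2 - 3x_3 - 3
  leading term x_2: subtract (-1/4)·g_2 from -1/4x_2 - 3x_3 - 3 → -3x_3 - 3
  leading term x_3: subtract (-3)·g_3 from -3x_3 - 3 → 0
  normal form = 0.
Since the normal form is 0, p ∈ I.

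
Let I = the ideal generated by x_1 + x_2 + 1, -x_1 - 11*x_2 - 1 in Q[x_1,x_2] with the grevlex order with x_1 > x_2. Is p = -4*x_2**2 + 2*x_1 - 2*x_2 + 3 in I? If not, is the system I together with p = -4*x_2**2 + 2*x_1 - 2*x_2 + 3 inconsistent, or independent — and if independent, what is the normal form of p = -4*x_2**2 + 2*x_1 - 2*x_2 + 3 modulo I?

First compute the reduced Gröbner basis of I by Buchberger's algorithm.
f_1 = x_1 + x_2 + 1, LT = x_1.
f_2 = -x_1 - 11*x_2 - 1, LT = x_1.

S(f_1,f_2): lcm = x_1. S = -10*x_2.
  leading term x_2: no divisor's leading term divides it; move -10*x_2 to the remainder.
  remainder -10*x_2 ≠ 0; add h_3 = -10*x_2 to the basis.

The other S-polynomials (S(f_1,h_3), S(f_2,h_3)) all reduce to 0 modulo the current basis, so we have a Gröbner basis.
Inter-reduce: drop elements whose leading term is divisible by another's, tail-reduce, and make monic.
Reduced Gröbner basis: {x_1 + 1, x_2}.
Label its elements g_1 = x_1 + 1, g_2 = x_2.

Reduce p = -4*x_2**2 + 2*x_1 - 2*x_2 + 3 modulo G:
  leading term x_2**2: subtract (-4*x_2)·g_2 from -4*x_2**2 + 2*x_1 - 2*x_2 + 3 → 2*x_1 - 2*x_2 + 3
  leading term x_1: subtract (2)·g_1 from 2*x_1 - 2*x_2 + 3 → -2*x_2 + 1
  leading term x_2: subtract (-2)·g_2 from -2*x_2 + 1 → 1
  leading term 1: no divisor's leading term divides it; move 1 to the remainder.
  normal form = 1.
The normal form is nonzero, so p ∉ I. Since p minus its normal form lies in I, I + (p) = I + (r) where r = 1; decide whether this ideal is the whole ring.
Here r = 1 is a nonzero constant, hence a unit: 1 ∈ I + (p), the Gröbner basis of I + (p) is {1}, and the enlarged system has no common solution — adjoining p is inconsistent.

Adjoining -4*x_2**2 + 2*x_1 - 2*x_2 + 3 makes the ideal the whole ring: the system is inconsistent.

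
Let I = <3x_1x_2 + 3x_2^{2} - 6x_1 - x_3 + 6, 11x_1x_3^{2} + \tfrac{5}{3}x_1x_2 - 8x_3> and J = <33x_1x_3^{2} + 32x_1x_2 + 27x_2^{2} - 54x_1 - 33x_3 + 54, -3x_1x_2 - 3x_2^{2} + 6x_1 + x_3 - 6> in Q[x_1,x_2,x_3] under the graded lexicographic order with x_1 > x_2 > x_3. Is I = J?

Two ideals are equal iff their reduced Gröbner bases coincide (the reduced basis is unique for a fixed ordering).
Buchberger on the first generating set:
f_1 = 3x_1x_2 + 3x_2^{2} - 6x_1 - x_3 + 6, LT = x_1x_2.
f_2 = 11x_1x_3^{2} + \tfrac{5}{3}x_1x_2 - 8x_3, LT = x_1x_3^{2}.

S(f_1,f_2): lcm = x_1x_2x_3^{2}. S = x_2^{2}x_3^{2} - \tfrac{5}{33}x_1x_2^{2} - 2x_1x_3^{2} - \tfrac{1}{3}x_3^{3} + \tfrac{8}{11}x_2x_3 + 2x_3^{2}.
  leading term x_2^{2}x_3^{2}: no divisor's leading term divides it; move x_2^{2}x_3^{2} to the remainder.
  leading term x_1x_2^{2}: subtract (-\tfrac{5}{99}x_2)·f_1 from -\tfrac{5}{33}x_1x_2^{2} - 2x_1x_3^{2} - \tfrac{1}{3}x_3^{3} + \tfrac{8}{11}x_2x_3 + 2x_3^{2} → -2x_1x_3^{2} + \tfrac{5}{33}x_2^{3} - \tfrac{1}{3}x_3^{3} - \tfrac{10}{33}x_1x_2 + \tfrac{67}{99}x_2x_3 + 2x_3^{2} + \tfrac{10}{33}x_2
  leading term x_1x_3^{2}: subtract (-\tfrac{2}{11})·f_2 from -2x_1x_3^{2} + \tfrac{5}{33}x_2^{3} - \tfrac{1}{3}x_3^{3} - \tfrac{10}{33}x_1x_2 + \tfrac{67}{99}x_2x_3 + 2x_3^{2} + \tfrac{10}{33}x_2 → \tfrac{5}{33}x_2^{3} - \tfrac{1}{3}x_3^{3} + \tfrac{67}{99}x_2x_3 + 2x_3^{2} + \tfrac{10}{33}x_2 - \tfrac{16}{11}x_3
  leading term x_2^{3}: no divisor's leading term divides it; move \tfrac{5}{33}x_2^{3} to the remainder.
  leading term x_3^{3}: no divisor's leading term divides it; move -\tfrac{1}{3}x_3^{3} to the remainder.
  leading term x_2x_3: no divisor's leading term divides it; move \tfrac{67}{99}x_2x_3 to the remainder.
  leading term x_3^{2}: no divisor's leading term divides it; move 2x_3^{2} to the remainder.
  leading term x_2: no divisor's leading term divides it; move \tfrac{10}{33}x_2 to the remainder.
  leading term x_3: no divisor's leading term divides it; move -\tfrac{16}{11}x_3 to the remainder.
  remainder x_2^{2}x_3^{2} + \tfrac{5}{33}x_2^{3} - \tfrac{1}{3}x_3^{3} + \tfrac{67}{99}x_2x_3 + 2x_3^{2} + \tfrac{10}{33}x_2 - \tfrac{16}{11}x_3 ≠ 0; add g_3 = x_2^{2}x_3^{2} + \tfrac{5}{33}x_2^{3} - \tfrac{1}{3}x_3^{3} + \tfrac{67}{99}x_2x_3 + 2x_3^{2} + \tfrac{10}{33}x_2 - \tfrac{16}{11}x_3 to the basis.

The other S-polynomials (S(f_1,g_3), S(f_2,g_3)) all reduce to 0 modulo the current basis, so we have a Gröbner basis.
Inter-reduce: drop elements whose leading term is divisible by another's, tail-reduce, and make monic.
Reduced Gröbner basis: {x_2^{2}x_3^{2} + \tfrac{5}{33}x_2^{3} - \tfrac{1}{3}x_3^{3} + \tfrac{67}{99}x_2x_3 + 2x_3^{2} + \tfrac{10}{33}x_2 - \tfrac{16}{11}x_3, x_1x_3^{2} - \tfrac{5}{33}x_2^{2} + \tfrac{10}{33}x_1 - \tfrac{67}{99}x_3 - \tfrac{10}{33}, x_1x_2 + x_2^{2} - 2x_1 - \tfrac{1}{3}x_3 + 2}.

Buchberger on the second generating set:
h_1 = 33x_1x_3^{2} + 32x_1x_2 + 27x_2^{2} - 54x_1 - 33x_3 + 54, LT = x_1x_3^{2}.
h_2 = -3x_1x_2 - 3x_2^{2} + 6x_1 + x_3 - 6, LT = x_1x_2.

S(h_1,h_2): lcm = x_1x_2x_3^{2}. S = -x_2^{2}x_3^{2} + \tfrac{32}{33}x_1x_2^{2} + 2x_1x_3^{2} + \tfrac{9}{11}x_2^{3} + \tfrac{1}{3}x_3^{3} - \tfrac{18}{11}x_1x_2 - x_2x_3 - 2x_3^{2} + \tfrac{18}{11}x_2.
  leading term x_2^{2}x_3^{2}: no divisor's leading term divides it; move -x_2^{2}x_3^{2} to the remainder.
  leading term x_1x_2^{2}: subtract (-\tfrac{32}{99}x_2)·h_2 from \tfrac{32}{33}x_1x_2^{2} + 2x_1x_3^{2} + \tfrac{9}{11}x_2^{3} + \tfrac{1}{3}x_3^{3} - \tfrac{18}{11}x_1x_2 - x_2x_3 - 2x_3^{2} + \tfrac{18}{11}x_2 → 2x_1x_3^{2} - \tfrac{5}{33}x_2^{3} + \tfrac{1}{3}x_3^{3} + \tfrac{10}{33}x_1x_2 - \tfrac{67}{99}x_2x_3 - 2x_3^{2} - \tfrac{10}{33}x_2
  leading term x_1x_3^{2}: subtract (\tfrac{2}{33})·h_1 from 2x_1x_3^{2} - \tfrac{5}{33}x_2^{3} + \tfrac{1}{3}x_3^{3} + \tfrac{10}{33}x_1x_2 - \tfrac{67}{99}x_2x_3 - 2x_3^{2} - \tfrac{10}{33}x_2 → -\tfrac{5}{33}x_2^{3} + \tfrac{1}{3}x_3^{3} - \tfrac{18}{11}x_1x_2 - \tfrac{18}{11}x_2^{2} - \tfrac{67}{99}x_2x_3 - 2x_3^{2} + \tfrac{36}{11}x_1 - \tfrac{10}{33}x_2 + 2x_3 - \tfrac{36}{11}
  leading term x_2^{3}: no divisor's leading term divides it; move -\tfrac{5}{33}x_2^{3} to the remainder.
  leading term x_3^{3}: no divisor's leading term divides it; move \tfrac{1}{3}x_3^{3} to the remainder.
  leading term x_1x_2: subtract (\tfrac{6}{11})·h_2 from -\tfrac{18}{11}x_1x_2 - \tfrac{18}{11}x_2^{2} - \tfrac{67}{99}x_2x_3 - 2x_3^{2} + \tfrac{36}{11}x_1 - \tfrac{10}{33}x_2 + 2x_3 - \tfrac{36}{11} → -\tfrac{67}{99}x_2x_3 - 2x_3^{2} - \tfrac{10}{33}x_2 + \tfrac{16}{11}x_3
  leading term x_2x_3: no divisor's leading term divides it; move -\tfrac{67}{99}x_2x_3 to the remainder.
  leading term x_3^{2}: no divisor's leading term divides it; move -2x_3^{2} to the remainder.
  leading term x_2: no divisor's leading term divides it; move -\tfrac{10}{33}x_2 to the remainder.
  leading term x_3: no divisor's leading term divides it; move \tfrac{16}{11}x_3 to the remainder.
  remainder -x_2^{2}x_3^{2} - \tfrac{5}{33}x_2^{3} + \tfrac{1}{3}x_3^{3} - \tfrac{67}{99}x_2x_3 - 2x_3^{2} - \tfrac{10}{33}x_2 + \tfrac{16}{11}x_3 ≠ 0; add k_3 = -x_2^{2}x_3^{2} - \tfrac{5}{33}x_2^{3} + \tfrac{1}{3}x_3^{3} - \tfrac{67}{99}x_2x_3 - 2x_3^{2} - \tfrac{10}{33}x_2 + \tfrac{16}{11}x_3 to the basis.

The other S-polynomials (S(h_1,k_3), S(h_2,k_3)) all reduce to 0 modulo the current basis, so we have a Gröbner basis.
Inter-reduce: drop elements whose leading term is divisible by another's, tail-reduce, and make monic.
Reduced Gröbner basis: {x_2^{2}x_3^{2} + \tfrac{5}{33}x_2^{3} - \tfrac{1}{3}x_3^{3} + \tfrac{67}{99}x_2x_3 + 2x_3^{2} + \tfrac{10}{33}x_2 - \tfrac{16}{11}x_3, x_1x_3^{2} - \tfrac{5}{33}x_2^{2} + \tfrac{10}{33}x_1 - \tfrac{67}{99}x_3 - \tfrac{10}{33}, x_1x_2 + x_2^{2} - 2x_1 - \tfrac{1}{3}x_3 + 2}.

These coincide, so the ideals are equal.

Yes, the ideals are equal.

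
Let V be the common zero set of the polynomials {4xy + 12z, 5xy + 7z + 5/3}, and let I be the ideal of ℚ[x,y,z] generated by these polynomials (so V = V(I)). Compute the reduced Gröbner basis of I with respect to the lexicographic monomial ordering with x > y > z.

G = {xy + ⅝, z - 5/24}

f_1 = 4xy + 12z, LT = xy.
f_2 = 5xy + 7z + 5/3, LT = xy.

S(f_1,f_2): lcm = xy. S = 8/5z - ⅓.
  leading term z: no divisor's leading term divides it; move 8/5z to the remainder.
  leading term 1: no divisor's leading term divides it; move -⅓ to the remainder.
  remainder 8/5z - ⅓ ≠ 0; add g_3 = 8/5z - ⅓ to the basis.

The other S-polynomials (S(f_1,g_3), S(f_2,g_3)) all reduce to 0 modulo the current basis, so we have a Gröbner basis.
Inter-reduce: drop elements whose leading term is divisible by another's, tail-reduce, and make monic.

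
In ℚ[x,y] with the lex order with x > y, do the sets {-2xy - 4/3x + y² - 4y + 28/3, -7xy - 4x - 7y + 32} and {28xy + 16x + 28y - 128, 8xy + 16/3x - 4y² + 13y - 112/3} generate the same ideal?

For a fixed monomial order, each ideal has a unique reduced Gröbner basis; comparing bases decides equality.
Buchberger on the first generating set:
f_1 = -2xy - 4/3x + y² - 4y + 28/3, LT = xy.
f_2 = -7xy - 4x - 7y + 32, LT = xy.

S(f_1,f_2): lcm = xy. S = 2/21x - ½y² + y - 2/21.
  leading term x: no divisor's leading term divides it; move 2/21x to the remainder.
  leading term y²: no divisor's leading term divides it; move -½y² to the remainder.
  leading term y: no divisor's leading term divides it; move y to the remainder.
  leading term 1: no divisor's leading term divides it; move -2/21 to the remainder.
  remainder 2/21x - ½y² + y - 2/21 ≠ 0; add g_3 = 2/21x - ½y² + y - 2/21 to the basis.

S(f_1,g_3): lcm = xy. S = ⅔x + 21/4y³ - 11y² + 3y - 14/3.
  leading term x: subtract (7)·g_3 from ⅔x + 21/4y³ - 11y² + 3y - 14/3 → 21/4y³ - 15/2y² - 4y - 4
  leading term y³: no divisor's leading term divides it; move 21/4y³ to the remainder.
  leading term y²: no divisor's leading term divides it; move -15/2y² to the remainder.
  leading term y: no divisor's leading term divides it; move -4y to the remainder.
  leading term 1: no divisor's leading term divides it; move -4 to the remainder.
  remainder 21/4y³ - 15/2y² - 4y - 4 ≠ 0; add g_4 = 21/4y³ - 15/2y² - 4y - 4 to the basis.

S(f_2,g_3): lcm = xy. S = 4/7x + 21/4y³ - 21/2y² + 2y - 32/7.
  leading term x: subtract (6)·g_3 from 4/7x + 21/4y³ - 21/2y² + 2y - 32/7 → 21/4y³ - 15/2y² - 4y - 4
  leading term y³: subtract (1)·g_4 from 21/4y³ - 15/2y² - 4y - 4 → 0
  remainder 0.

S(f_1,g_4): lcm = xy³. S = 44/21xy² + 16/21xy + 16/21x - ½y⁴ + 2y³ - 14/3y².
  leading term xy²: subtract (-22/21y)·f_1 from 44/21xy² + 16/21xy + 16/21x - ½y⁴ + 2y³ - 14/3y² → -40/63xy + 16/21x - ½y⁴ + 64/21y³ - 62/7y² + 88/9y
  leading term xy: subtract (20/63)·f_1 from -40/63xy + 16/21x - ½y⁴ + 64/21y³ - 62/7y² + 88/9y → 32/27x - ½y⁴ + 64/21y³ - 578/63y² + 232/21y - 80/27
  leading term x: subtract (112/9)·g_3 from 32/27x - ½y⁴ + 64/21y³ - 578/63y² + 232/21y - 80/27 → -½y⁴ + 64/21y³ - 62/21y² - 88/63y - 16/9
  leading term y⁴: subtract (-2/21y)·g_4 from -½y⁴ + 64/21y³ - 62/21y² - 88/63y - 16/9 → 7/3y³ - 10/3y² - 16/9y - 16/9
  leading term y³: subtract (4/9)·g_4 from 7/3y³ - 10/3y² - 16/9y - 16/9 → 0
  remainder 0.

S(f_2,g_4): lcm = xy³. S = 2xy² + 16/21xy + 16/21x + y³ - 32/7y².
  leading term xy²: subtract (-y)·f_1 from 2xy² + 16/21xy + 16/21x + y³ - 32/7y² → -4/7xy + 16/21x + 2y³ - 60/7y² + 28/3y
  leading term xy: subtract (2/7)·f_1 from -4/7xy + 16/21x + 2y³ - 60/7y² + 28/3y → 8/7x + 2y³ - 62/7y² + 220/21y - 8/3
  leading term x: subtract (12)·g_3 from 8/7x + 2y³ - 62/7y² + 220/21y - 8/3 → 2y³ - 20/7y² - 32/21y - 32/21
  leading term y³: subtract (8/21)·g_4 from 2y³ - 20/7y² - 32/21y - 32/21 → 0
  remainder 0.

S(g_3,g_4): leading monomials are coprime, so the S-polynomial reduces to 0 (Buchberger's first criterion).
Every S-polynomial of the final basis reduces to 0, so we have a Gröbner basis.
Inter-reduce: drop elements whose leading term is divisible by another's, tail-reduce, and make monic.
Reduced Gröbner basis: {x - 21/4y² + 21/2y - 1, y³ - 10/7y² - 16/21y - 16/21}.

Buchberger on the second generating set:
h_1 = 28xy + 16x + 28y - 128, LT = xy.
h_2 = 8xy + 16/3x - 4y² + 13y - 112/3, LT = xy.

S(h_1,h_2): lcm = xy. S = -2/21x + ½y² - ⅝y + 2/21.
  leading term x: no divisor's leading term divides it; move -2/21x to the remainder.
  leading term y²: no divisor's leading term divides it; move ½y² to the remainder.
  leading term y: no divisor's leading term divides it; move -⅝y to the remainder.
  leading term 1: no divisor's leading term divides it; move 2/21 to the remainder.
  remainder -2/21x + ½y² - ⅝y + 2/21 ≠ 0; add k_3 = -2/21x + ½y² - ⅝y + 2/21 to the basis.

S(h_1,k_3): lcm = xy. S = 4/7x + 21/4y³ - 105/16y² + 2y - 32/7.
  leading term x: subtract (-6)·k_3 from 4/7x + 21/4y³ - 105/16y² + 2y - 32/7 → 21/4y³ - 57/16y² - 7/4y - 4
  leading term y³: no divisor's leading term divides it; move 21/4y³ to the remainder.
  leading term y²: no divisor's leading term divides it; move -57/16y² to the remainder.
  leading term y: no divisor's leading term divides it; move -7/4y to the remainder.
  leading term 1: no divisor's leading term divides it; move -4 to the remainder.
  remainder 21/4y³ - 57/16y² - 7/4y - 4 ≠ 0; add k_4 = 21/4y³ - 57/16y² - 7/4y - 4 to the basis.

S(h_2,k_3): lcm = xy. S = ⅔x + 21/4y³ - 113/16y² + 21/8y - 14/3.
  leading term x: subtract (-7)·k_3 from ⅔x + 21/4y³ - 113/16y² + 21/8y - 14/3 → 21/4y³ - 57/16y² - 7/4y - 4
  leading term y³: subtract (1)·k_4 from 21/4y³ - 57/16y² - 7/4y - 4 → 0
  remainder 0.

S(h_1,k_4): lcm = xy³. S = 5/4xy² + ⅓xy + 16/21x + y³ - 32/7y².
  leading term xy²: subtract (5/112y)·h_1 from 5/4xy² + ⅓xy + 16/21x + y³ - 32/7y² → -8/21xy + 16/21x + y³ - 163/28y² + 40/7y
  leading term xy: subtract (-2/147)·h_1 from -8/21xy + 16/21x + y³ - 163/28y² + 40/7y → 48/49x + y³ - 163/28y² + 128/21y - 256/147
  leading term x: subtract (-72/7)·k_3 from 48/49x + y³ - 163/28y² + 128/21y - 256/147 → y³ - 19/28y² - ⅓y - 16/21
  leading term y³: subtract (4/21)·k_4 from y³ - 19/28y² - ⅓y - 16/21 → 0
  remainder 0.

S(h_2,k_4): lcm = xy³. S = 113/84xy² + ⅓xy + 16/21x - ½y⁴ + 13/8y³ - 14/3y².
  leading term xy²: subtract (113/2352y)·h_1 from 113/84xy² + ⅓xy + 16/21x - ½y⁴ + 13/8y³ - 14/3y² → -64/147xy + 16/21x - ½y⁴ + 13/8y³ - 505/84y² + 904/147y
  leading term xy: subtract (-16/1029)·h_1 from -64/147xy + 16/21x - ½y⁴ + 13/8y³ - 505/84y² + 904/147y → 1040/1029x - ½y⁴ + 13/8y³ - 505/84y² + 968/147y - 2048/1029
  leading term x: subtract (-520/49)·k_3 from 1040/1029x - ½y⁴ + 13/8y³ - 505/84y² + 968/147y - 2048/1029 → -½y⁴ + 13/8y³ - 415/588y² - 1/21y - 48/49
  leading term y⁴: subtract (-2/21y)·k_4 from -½y⁴ + 13/8y³ - 415/588y² - 1/21y - 48/49 → 9/7y³ - 171/196y² - 3/7y - 48/49
  leading term y³: subtract (12/49)·k_4 from 9/7y³ - 171/196y² - 3/7y - 48/49 → 0
  remainder 0.

S(k_3,k_4): leading monomials are coprime, so the S-polynomial reduces to 0 (Buchberger's first criterion).
Every S-polynomial of the final basis reduces to 0, so we have a Gröbner basis.
Inter-reduce: drop elements whose leading term is divisible by another's, tail-reduce, and make monic.
Reduced Gröbner basis: {x - 21/4y² + 105/16y - 1, y³ - 19/28y² - ⅓y - 16/21}.

These differ, so the ideals are not equal.
The choice of monomial ordering does not affect the verdict — as long as both bases are computed under the same ordering, their equality decides ideal equality.

No, the ideals differ.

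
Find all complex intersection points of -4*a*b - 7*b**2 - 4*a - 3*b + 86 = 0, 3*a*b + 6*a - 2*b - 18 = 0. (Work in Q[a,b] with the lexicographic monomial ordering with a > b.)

Compute a lex Gröbner basis by Buchberger's algorithm.
f_1 = -4*a*b - 4*a - 7*b**2 - 3*b + 86, LT = a*b.
f_2 = 3*a*b + 6*a - 2*b - 18, LT = a*b.

S(f_1,f_2): lcm = a*b. S = -a + 7/4*b**2 + 17/12*b - 31/2.
  leading term a: no divisor's leading term divides it; move -a to the remainder.
  leading term b**2: no divisor's leading term divides it; move 7/4*b**2 to the remainder.
  leading term b: no divisor's leading term divides it; move 17/12*b to the remainder.
  leading term 1: no divisor's leading term divides it; move -31/2 to the remainder.
  remainder -a + 7/4*b**2 + 17/12*b - 31/2 ≠ 0; add h_3 = -a + 7/4*b**2 + 17/12*b - 31/2 to the basis.

S(f_1,h_3): lcm = a*b. S = a + 7/4*b**3 + 19/6*b**2 - 59/4*b - 43/2.
  leading term a: subtract (-1)·h_3 from a + 7/4*b**3 + 19/6*b**2 - 59/4*b - 43/2 → 7/4*b**3 + 59/12*b**2 - 40/3*b - 37
  leading term b**3: no divisor's leading term divides it; move 7/4*b**3 to the remainder.
  leading term b**2: no divisor's leading term divides it; move 59/12*b**2 to the remainder.
  leading term b: no divisor's leading term divides it; move -40/3*b to the remainder.
  leading term 1: no divisor's leading term divides it; move -37 to the remainder.
  remainder 7/4*b**3 + 59/12*b**2 - 40/3*b - 37 ≠ 0; add h_4 = 7/4*b**3 + 59/12*b**2 - 40/3*b - 37 to the basis.

The other S-polynomials (S(f_2,h_3), S(f_1,h_4), S(f_2,h_4), S(h_3,h_4)) all reduce to 0 modulo the current basis, so we have a Gröbner basis.
Inter-reduce: drop elements whose leading term is divisible by another's, tail-reduce, and make monic.
Reduced Gröbner basis: {a - 7/4*b**2 - 17/12*b + 31/2, b**3 + 59/21*b**2 - 160/21*b - 148/7}.

The lex basis is triangular: the last element involves only b. Solving b**3 + 59/21*b**2 - 160/21*b - 148/7 = 0 gives b ∈ {-3, 2/21 - 2*sqrt(778)/21, 2/21 + 2*sqrt(778)/21}; substituting each value into the earlier elements determines the remaining variables.
  b = -3: the earlier basis element becomes a + 4 = 0, giving a = -4 — point (-4, -3).
  b = 2/21 - 2*sqrt(778)/21: the earlier basis element becomes a + 3 + sqrt(778)/6 = 0, giving a = -sqrt(778)/6 - 3 — point (-sqrt(778)/6 - 3, 2/21 - 2*sqrt(778)/21).
  b = 2/21 + 2*sqrt(778)/21: the earlier basis element becomes a - sqrt(778)/6 + 3 = 0, giving a = -3 + sqrt(778)/6 — point (-3 + sqrt(778)/6, 2/21 + 2*sqrt(778)/21).
Check: every point annihilates each of the original generators.
Zero-dimensionality of the ideal guarantees finitely many solutions over ℂ.

{(-4, -3), (-sqrt(778)/6 - 3, 2/21 - 2*sqrt(778)/21), (-3 + sqrt(778)/6, 2/21 + 2*sqrt(778)/21)}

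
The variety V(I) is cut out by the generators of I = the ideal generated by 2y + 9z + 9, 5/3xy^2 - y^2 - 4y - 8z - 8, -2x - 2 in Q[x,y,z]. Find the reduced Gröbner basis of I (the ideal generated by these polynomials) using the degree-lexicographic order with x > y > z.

The reduced Gröbner basis is the canonical form of the ideal for this ordering.

f_1 = 2y + 9z + 9, LT = y.
f_2 = 5/3xy^2 - y^2 - 4y - 8z - 8, LT = xy^2.
f_3 = -2x - 2, LT = x.

S(f_1,f_2): lcm = xy^2. S = 9/2xyz + 9/2xy + 3/5y^2 + 12/5y + 24/5z + 24/5.
  leading term xyz: subtract (9/4xz)·f_1 from 9/2xyz + 9/2xy + 3/5y^2 + 12/5y + 24/5z + 24/5 → -81/4xz^2 + 9/2xy - 81/4xz + 3/5y^2 + 12/5y + 24/5z + 24/5
  leading term xz^2: subtract (81/8z^2)·f_3 from -81/4xz^2 + 9/2xy - 81/4xz + 3/5y^2 + 12/5y + 24/5z + 24/5 → 9/2xy - 81/4xz + 3/5y^2 + 81/4z^2 + 12/5y + 24/5z + 24/5
  leading term xy: subtract (9/4x)·f_1 from 9/2xy - 81/4xz + 3/5y^2 + 81/4z^2 + 12/5y + 24/5z + 24/5 → -81/2xz + 3/5y^2 + 81/4z^2 - 81/4x + 12/5y + 24/5z + 24/5
  leading term xz: subtract (81/4z)·f_3 from -81/2xz + 3/5y^2 + 81/4z^2 - 81/4x + 12/5y + 24/5z + 24/5 → 3/5y^2 + 81/4z^2 - 81/4x + 12/5y + 453/10z + 24/5
  leading term y^2: subtract (3/10y)·f_1 from 3/5y^2 + 81/4z^2 - 81/4x + 12/5y + 453/10z + 24/5 → -27/10yz + 81/4z^2 - 81/4x - 3/10y + 453/10z + 24/5
  leading term yz: subtract (-27/20z)·f_1 from -27/10yz + 81/4z^2 - 81/4x - 3/10y + 453/10z + 24/5 → 162/5z^2 - 81/4x - 3/10y + 1149/20z + 24/5
  leading term z^2: no divisor's leading term divides it; move 162/5z^2 to the remainder.
  leading term x: subtract (81/8)·f_3 from -81/4x - 3/10y + 1149/20z + 24/5 → -3/10y + 1149/20z + 501/20
  leading term y: subtract (-3/20)·f_1 from -3/10y + 1149/20z + 501/20 → 294/5z + 132/5
  leading term z: no divisor's leading term divides it; move 294/5z to the remainder.
  leading term 1: no divisor's leading term divides it; move 132/5 to the remainder.
  remainder 162/5z^2 + 294/5z + 132/5 ≠ 0; add g_4 = 162/5z^2 + 294/5z + 132/5 to the basis.

S(f_1,f_3): leading monomials are coprime, so the S-polynomial reduces to 0 (Buchberger's first criterion).
S(f_2,f_3): lcm = xy^2. S = -8/5y^2 - 12/5y - 24/5z - 24/5.
  leading term y^2: subtract (-4/5y)·f_1 from -8/5y^2 - 12/5y - 24/5z - 24/5 → 36/5yz + 24/5y - 24/5z - 24/5
  leading term yz: subtract (18/5z)·f_1 from 36/5yz + 24/5y - 24/5z - 24/5 → -162/5z^2 + 24/5y - 186/5z - 24/5
  leading term z^2: subtract (-1)·g_4 from -162/5z^2 + 24/5y - 186/5z - 24/5 → 24/5y + 108/5z + 108/5
  leading term y: subtract (12/5)·f_1 from 24/5y + 108/5z + 108/5 → 0
  remainder 0.

S(f_1,g_4): leading monomials are coprime, so the S-polynomial reduces to 0 (Buchberger's first criterion).
S(f_2,g_4): leading monomials are coprime, so the S-polynomial reduces to 0 (Buchberger's first criterion).
S(f_3,g_4): leading monomials are coprime, so the S-polynomial reduces to 0 (Buchberger's first criterion).
Every S-polynomial of the final basis reduces to 0, so we have a Gröbner basis.
Inter-reduce: drop elements whose leading term is divisible by another's, tail-reduce, and make monic.

G = {z^2 + 49/27z + 22/27, x + 1, y + 9/2z + 9/2}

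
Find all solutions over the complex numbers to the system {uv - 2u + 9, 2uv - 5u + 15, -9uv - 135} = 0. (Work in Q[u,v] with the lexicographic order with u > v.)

{(-3, 5)}

Compute a lex Gröbner basis by Buchberger's algorithm.
f_1 = uv - 2u + 9, LT = uv.
f_2 = 2uv - 5u + 15, LT = uv.
f_3 = -9uv - 135, LT = uv.

S(f_1,f_2): lcm = uv. S = 1/2u + 3/2.
  reduce S modulo (f_1, f_2, f_3):
  remainder 1/2u + 3/2 ≠ 0; add h_4 = 1/2u + 3/2 to the basis.

S(f_1,h_4): lcm = uv. S = -2u - 3v + 9.
  reduce S modulo (f_1, f_2, f_3, h_4):
  remainder -3v + 15 ≠ 0; add h_5 = -3v + 15 to the basis.

The other S-polynomials (S(f_1,f_3), S(f_2,f_3), S(f_2,h_4), S(f_3,h_4), S(f_1,h_5), S(f_2,h_5), S(f_3,h_5), S(h_4,h_5)) all reduce to 0 modulo the current basis, so we have a Gröbner basis.
Inter-reduce: drop elements whose leading term is divisible by another's, tail-reduce, and make monic.
Reduced Gröbner basis: {u + 3, v - 5}.

The lex basis is triangular: the last element involves only v. Solving v - 5 = 0 gives v ∈ {5}; substituting each value into the earlier elements determines the remaining variables.
  v = 5: the earlier basis element becomes u + 3 = 0, giving u = -3 — point (-3, 5).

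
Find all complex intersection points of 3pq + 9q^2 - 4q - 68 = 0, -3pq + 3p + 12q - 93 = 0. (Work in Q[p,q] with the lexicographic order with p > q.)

Compute a lex Gröbner basis by Buchberger's algorithm.
f_1 = 3pq + 9q^2 - 4q - 68, LT = pq.
f_2 = -3pq + 3p + 12q - 93, LT = pq.

S(f_1,f_2): lcm = pq. S = p + 3q^2 + 8/3q - 161/3.
  reduce S modulo (f_1, f_2):
  remainder p + 3q^2 + 8/3q - 161/3 ≠ 0; add h_3 = p + 3q^2 + 8/3q - 161/3 to the basis.

S(f_1,h_3): lcm = pq. S = -3q^3 + 1/3q^2 + 157/3q - 68/3.
  reduce S modulo (f_1, f_2, h_3):
  remainder -3q^3 + 1/3q^2 + 157/3q - 68/3 ≠ 0; add h_4 = -3q^3 + 1/3q^2 + 157/3q - 68/3 to the basis.

The other S-polynomials (S(f_2,h_3), S(f_1,h_4), S(f_2,h_4), S(h_3,h_4)) all reduce to 0 modulo the current basis, so we have a Gröbner basis.
Inter-reduce: drop elements whose leading term is divisible by another's, tail-reduce, and make monic.
Reduced Gröbner basis: {p + 3q^2 + 8/3q - 161/3, q^3 - 1/9q^2 - 157/9q + 68/9}.

A lex Gröbner basis eliminates variables successively. Here q^3 - 1/9q^2 - 157/9q + 68/9 depends only on q, with roots {4, -35/18 + sqrt(1837)/18, -sqrt(1837)/18 - 35/18}; lifting each root through the earlier basis elements recovers the full solutions.
  q = 4: the earlier basis element becomes p + 5 = 0, giving p = -5 — point (-5, 4).
  q = -35/18 + sqrt(1837)/18: the earlier basis element becomes p - 61/2 - sqrt(1837)/2 = 0, giving p = sqrt(1837)/2 + 61/2 — point (sqrt(1837)/2 + 61/2, -35/18 + sqrt(1837)/18).
  q = -sqrt(1837)/18 - 35/18: the earlier basis element becomes p - 61/2 + sqrt(1837)/2 = 0, giving p = 61/2 - sqrt(1837)/2 — point (61/2 - sqrt(1837)/2, -sqrt(1837)/18 - 35/18).

{(-5, 4), (sqrt(1837)/2 + 61/2, -35/18 + sqrt(1837)/18), (61/2 - sqrt(1837)/2, -sqrt(1837)/18 - 35/18)}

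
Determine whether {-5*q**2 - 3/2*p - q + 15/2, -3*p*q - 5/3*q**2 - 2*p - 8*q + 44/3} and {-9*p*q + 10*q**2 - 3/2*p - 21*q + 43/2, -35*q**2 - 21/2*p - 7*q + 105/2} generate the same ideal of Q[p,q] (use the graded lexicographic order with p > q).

Two ideals are equal iff their reduced Gröbner bases coincide (the reduced basis is unique for a fixed ordering).
Buchberger on the first generating set:
f_1 = -5*q**2 - 3/2*p - q + 15/2, LT = q**2.
f_2 = -3*p*q - 5/3*q**2 - 2*p - 8*q + 44/3, LT = p*q.

S(f_1,f_2): lcm = p*q**2. S = -5/9*q**3 + 3/10*p**2 - 7/15*p*q - 8/3*q**2 - 3/2*p + 44/9*q.
  leading term q**3: subtract (1/9*q)·f_1 from -5/9*q**3 + 3/10*p**2 - 7/15*p*q - 8/3*q**2 - 3/2*p + 44/9*q → 3/10*p**2 - 3/10*p*q - 23/9*q**2 - 3/2*p + 73/18*q
  leading term p**2: no divisor's leading term divides it; move 3/10*p**2 to the remainder.
  leading term p*q: subtract (1/10)·f_2 from -3/10*p*q - 23/9*q**2 - 3/2*p + 73/18*q → -43/18*q**2 - 13/10*p + 437/90*q - 22/15
  leading term q**2: subtract (43/90)·f_1 from -43/18*q**2 - 13/10*p + 437/90*q - 22/15 → -7/12*p + 16/3*q - 101/20
  leading term p: no divisor's leading term divides it; move -7/12*p to the remainder.
  leading term q: no divisor's leading term divides it; move 16/3*q to the remainder.
  leading term 1: no divisor's leading term divides it; move -101/20 to the remainder.
  remainder 3/10*p**2 - 7/12*p + 16/3*q - 101/20 ≠ 0; add g_3 = 3/10*p**2 - 7/12*p + 16/3*q - 101/20 to the basis.

The other S-polynomials (S(f_1,g_3), S(f_2,g_3)) all reduce to 0 modulo the current basis, so we have a Gröbner basis.
Inter-reduce: drop elements whose leading term is divisible by another's, tail-reduce, and make monic.
Reduced Gröbner basis: {p**2 - 35/18*p + 160/9*q - 101/6, p*q + 1/2*p + 23/9*q - 73/18, q**2 + 3/10*p + 1/5*q - 3/2}.

Buchberger on the second generating set:
h_1 = -9*p*q + 10*q**2 - 3/2*p - 21*q + 43/2, LT = p*q.
h_2 = -35*q**2 - 21/2*p - 7*q + 105/2, LT = q**2.

S(h_1,h_2): lcm = p*q**2. S = -10/9*q**3 - 3/10*p**2 - 1/30*p*q + 7/3*q**2 + 3/2*p - 43/18*q.
  leading term q**3: subtract (2/63*q)·h_2 from -10/9*q**3 - 3/10*p**2 - 1/30*p*q + 7/3*q**2 + 3/2*p - 43/18*q → -3/10*p**2 + 3/10*p*q + 23/9*q**2 + 3/2*p - 73/18*q
  leading term p**2: no divisor's leading term divides it; move -3/10*p**2 to the remainder.
  leading term p*q: subtract (-1/30)·h_1 from 3/10*p*q + 23/9*q**2 + 3/2*p - 73/18*q → 26/9*q**2 + 29/20*p - 214/45*q + 43/60
  leading term q**2: subtract (-26/315)·h_2 from 26/9*q**2 + 29/20*p - 214/45*q + 43/60 → 7/12*p - 16/3*q + 101/20
  leading term p: no divisor's leading term divides it; move 7/12*p to the remainder.
  leading term q: no divisor's leading term divides it; move -16/3*q to the remainder.
  leading term 1: no divisor's leading term divides it; move 101/20 to the remainder.
  remainder -3/10*p**2 + 7/12*p - 16/3*q + 101/20 ≠ 0; add k_3 = -3/10*p**2 + 7/12*p - 16/3*q + 101/20 to the basis.

The other S-polynomials (S(h_1,k_3), S(h_2,k_3)) all reduce to 0 modulo the current basis, so we have a Gröbner basis.
Inter-reduce: drop elements whose leading term is divisible by another's, tail-reduce, and make monic.
Reduced Gröbner basis: {p**2 - 35/18*p + 160/9*q - 101/6, p*q + 1/2*p + 23/9*q - 73/18, q**2 + 3/10*p + 1/5*q - 3/2}.

These coincide, so the ideals are equal.

Yes, the ideals are equal.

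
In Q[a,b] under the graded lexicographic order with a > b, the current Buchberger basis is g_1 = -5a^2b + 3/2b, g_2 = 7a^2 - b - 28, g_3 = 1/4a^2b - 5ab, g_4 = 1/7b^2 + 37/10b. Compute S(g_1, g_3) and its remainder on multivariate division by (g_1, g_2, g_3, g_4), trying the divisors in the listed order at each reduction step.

lcm(LM(g_1), LM(g_3)) = a^2b.
S = (lcm/LT(g_1))·g_1 − (lcm/LT(g_3))·g_3 = 20ab - 3/10b.
Reduce S modulo (g_1, g_2, g_3, g_4) in that order:
  leading term ab: no divisor's leading term divides it; move 20ab to the remainder.
  leading term b: no divisor's leading term divides it; move -3/10b to the remainder.
The remainder 20ab - 3/10b is nonzero, so it would be added as the next basis element.

S(g_1, g_3) = 20ab - 3/10b; remainder on division = 20ab - 3/10b.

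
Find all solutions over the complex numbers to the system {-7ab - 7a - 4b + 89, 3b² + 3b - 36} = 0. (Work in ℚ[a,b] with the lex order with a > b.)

{(-5, -4), (11/4, 3)}

Compute a lex Gröbner basis by Buchberger's algorithm.
f_1 = -7ab - 7a - 4b + 89, LT = ab.
f_2 = 3b² + 3b - 36, LT = b².

S(f_1,f_2): lcm = ab². S = 12a + 4/7b² - 89/7b.
  leading term a: no divisor's leading term divides it; move 12a to the remainder.
  leading term b²: subtract (4/21)·f_2 from 4/7b² - 89/7b → -93/7b + 48/7
  leading term b: no divisor's leading term divides it; move -93/7b to the remainder.
  leading term 1: no divisor's leading term divides it; move 48/7 to the remainder.
  remainder 12a - 93/7b + 48/7 ≠ 0; add h_3 = 12a - 93/7b + 48/7 to the basis.

The other S-polynomials (S(f_1,h_3), S(f_2,h_3)) all reduce to 0 modulo the current basis, so we have a Gröbner basis.
Inter-reduce: drop elements whose leading term is divisible by another's, tail-reduce, and make monic.
Reduced Gröbner basis: {a - 31/28b + 4/7, b² + b - 12}.

A lex Gröbner basis eliminates variables successively. Here b² + b - 12 depends only on b, with roots {-4, 3}; lifting each root through the earlier basis elements recovers the full solutions.
  b = -4: the earlier basis element becomes a + 5 = 0, giving a = -5 — point (-5, -4).
  b = 3: the earlier basis element becomes a - 11/4 = 0, giving a = 11/4 — point (11/4, 3).
Check: every point annihilates each of the original generators.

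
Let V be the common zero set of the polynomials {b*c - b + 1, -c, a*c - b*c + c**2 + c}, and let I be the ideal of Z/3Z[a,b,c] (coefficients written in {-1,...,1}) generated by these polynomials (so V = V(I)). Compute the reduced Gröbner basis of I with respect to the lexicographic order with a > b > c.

Buchberger's algorithm terminates because the ascending chain of leading-term ideals stabilizes.

f_1 = b*c - b + 1, LT = b*c.
f_2 = -c, LT = c.
f_3 = a*c - b*c + c**2 + c, LT = a*c.

S(f_1,f_2): lcm = b*c. S = -b + 1.
  reduce S modulo (f_1, f_2, f_3):
  remainder -b + 1 ≠ 0; add g_4 = -b + 1 to the basis.

The other S-polynomials (S(f_1,f_3), S(f_2,f_3), S(f_1,g_4), S(f_2,g_4), S(f_3,g_4)) all reduce to 0 modulo the current basis, so we have a Gröbner basis.
Inter-reduce: drop elements whose leading term is divisible by another's, tail-reduce, and make monic.

G = {b - 1, c}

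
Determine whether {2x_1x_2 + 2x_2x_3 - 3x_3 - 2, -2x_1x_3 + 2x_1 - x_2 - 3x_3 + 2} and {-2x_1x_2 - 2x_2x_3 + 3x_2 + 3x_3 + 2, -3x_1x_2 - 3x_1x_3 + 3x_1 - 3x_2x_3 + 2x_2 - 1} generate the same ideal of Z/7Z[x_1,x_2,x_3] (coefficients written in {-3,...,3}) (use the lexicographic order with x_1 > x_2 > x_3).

Equality of ideals is decidable: compute both reduced Gröbner bases (unique for the ordering) and check whether they agree.
Buchberger on the first generating set:
f_1 = 2x_1x_2 + 2x_2x_3 - 3x_3 - 2, LT = x_1x_2.
f_2 = -2x_1x_3 + 2x_1 - x_2 - 3x_3 + 2, LT = x_1x_3.

S(f_1,f_2): lcm = x_1x_2x_3. S = x_1x_2 + 3x_2^2 + x_2x_3^2 + 2x_2x_3 + x_2 + 2x_3^2 - x_3.
  leading term x_1x_2: subtract (-3)·f_1 from x_1x_2 + 3x_2^2 + x_2x_3^2 + 2x_2x_3 + x_2 + 2x_3^2 - x_3 → 3x_2^2 + x_2x_3^2 + x_2x_3 + x_2 + 2x_3^2 - 3x_3 + 1
  leading term x_2^2: no divisor's leading term divides it; move 3x_2^2 to the remainder.
  leading term x_2x_3^2: no divisor's leading term divides it; move x_2x_3^2 to the remainder.
  leading term x_2x_3: no divisor's leading term divides it; move x_2x_3 to the remainder.
  leading term x_2: no divisor's leading term divides it; move x_2 to the remainder.
  leading term x_3^2: no divisor's leading term divides it; move 2x_3^2 to the remainder.
  leading term x_3: no divisor's leading term divides it; move -3x_3 to the remainder.
  leading term 1: no divisor's leading term divides it; move 1 to the remainder.
  remainder 3x_2^2 + x_2x_3^2 + x_2x_3 + x_2 + 2x_3^2 - 3x_3 + 1 ≠ 0; add g_3 = 3x_2^2 + x_2x_3^2 + x_2x_3 + x_2 + 2x_3^2 - 3x_3 + 1 to the basis.

The other S-polynomials (S(f_1,g_3), S(f_2,g_3)) all reduce to 0 modulo the current basis, so we have a Gröbner basis.
Inter-reduce: drop elements whose leading term is divisible by another's, tail-reduce, and make monic.
Reduced Gröbner basis: {x_1x_2 + x_2x_3 + 2x_3 - 1, x_1x_3 - x_1 - 3x_2 - 2x_3 - 1, x_2^2 - 2x_2x_3^2 - 2x_2x_3 - 2x_2 + 3x_3^2 - x_3 - 2}.

Buchberger on the second generating set:
h_1 = -2x_1x_2 - 2x_2x_3 + 3x_2 + 3x_3 + 2, LT = x_1x_2.
h_2 = -3x_1x_2 - 3x_1x_3 + 3x_1 - 3x_2x_3 + 2x_2 - 1, LT = x_1x_2.

S(h_1,h_2): lcm = x_1x_2. S = -x_1x_3 + x_1 - 2x_2 + 2x_3 + 1.
  leading term x_1x_3: no divisor's leading term divides it; move -x_1x_3 to the remainder.
  leading term x_1: no divisor's leading term divides it; move x_1 to the remainder.
  leading term x_2: no divisor's leading term divides it; move -2x_2 to the remainder.
  leading term x_3: no divisor's leading term divides it; move 2x_3 to the remainder.
  leading term 1: no divisor's leading term divides it; move 1 to the remainder.
  remainder -x_1x_3 + x_1 - 2x_2 + 2x_3 + 1 ≠ 0; add k_3 = -x_1x_3 + x_1 - 2x_2 + 2x_3 + 1 to the basis.

S(h_1,k_3): lcm = x_1x_2x_3. S = x_1x_2 - 2x_2^2 + x_2x_3^2 - 3x_2x_3 + x_2 + 2x_3^2 - x_3.
  leading term x_1x_2: subtract (3)·h_1 from x_1x_2 - 2x_2^2 + x_2x_3^2 - 3x_2x_3 + x_2 + 2x_3^2 - x_3 → -2x_2^2 + x_2x_3^2 + 3x_2x_3 - x_2 + 2x_3^2 - 3x_3 + 1
  leading term x_2^2: no divisor's leading term divides it; move -2x_2^2 to the remainder.
  leading term x_2x_3^2: no divisor's leading term divides it; move x_2x_3^2 to the remainder.
  leading term x_2x_3: no divisor's leading term divides it; move 3x_2x_3 to the remainder.
  leading term x_2: no divisor's leading term divides it; move -x_2 to the remainder.
  leading term x_3^2: no divisor's leading term divides it; move 2x_3^2 to the remainder.
  leading term x_3: no divisor's leading term divides it; move -3x_3 to the remainder.
  leading term 1: no divisor's leading term divides it; move 1 to the remainder.
  remainder -2x_2^2 + x_2x_3^2 + 3x_2x_3 - x_2 + 2x_3^2 - 3x_3 + 1 ≠ 0; add k_4 = -2x_2^2 + x_2x_3^2 + 3x_2x_3 - x_2 + 2x_3^2 - 3x_3 + 1 to the basis.

The other S-polynomials (S(h_2,k_3), S(h_1,k_4), S(h_2,k_4), S(k_3,k_4)) all reduce to 0 modulo the current basis, so we have a Gröbner basis.
Inter-reduce: drop elements whose leading term is divisible by another's, tail-reduce, and make monic.
Reduced Gröbner basis: {x_1x_2 + x_2x_3 + 2x_2 + 2x_3 - 1, x_1x_3 - x_1 + 2x_2 - 2x_3 - 1, x_2^2 + 3x_2x_3^2 + 2x_2x_3 - 3x_2 - x_3^2 - 2x_3 + 3}.

These differ, so the ideals are not equal.

No, the ideals differ.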